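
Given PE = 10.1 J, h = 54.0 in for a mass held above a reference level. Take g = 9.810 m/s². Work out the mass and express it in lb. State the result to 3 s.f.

Solving PE = m·g·h for m: m = PE/(g·h).
PE = 10.1 J; h = 54.0 in = 1.372 m; g = 9.810 m/s².
m = 0.7506 kg
0.7506 kg × (1 lb / 0.4536 kg) = 1.655 lb

1.65 lb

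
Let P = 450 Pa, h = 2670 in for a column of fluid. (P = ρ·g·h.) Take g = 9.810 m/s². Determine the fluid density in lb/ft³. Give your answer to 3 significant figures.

0.0422 lb/ft³

Rearranging P = ρ·g·h for ρ: ρ = P/(g·h).
P = 450 Pa; h = 2670 in = 67.82 m; g = 9.810 m/s².
ρ = 0.6764 kg/m³
0.6764 kg/m³ × (1 lb/ft³ / 16.02 kg/m³) = 0.04223 lb/ft³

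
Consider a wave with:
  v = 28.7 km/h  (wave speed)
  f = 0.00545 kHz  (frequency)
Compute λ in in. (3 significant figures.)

Solving v = f·λ for λ: λ = v/f.
v = 28.7 km/h = 7.972 m/s; f = 0.00545 kHz = 5.450 Hz.
λ = 1.463 m
1.463 m × (1 in / 0.02540 m) = 57.59 in

57.6 in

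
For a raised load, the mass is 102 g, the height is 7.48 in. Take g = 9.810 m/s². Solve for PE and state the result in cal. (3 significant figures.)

PE is given directly by: PE = mgh.
m = 102 g = 0.1020 kg; h = 7.48 in = 0.1900 m; g = 9.810 m/s².
PE = 0.1901 J
0.1901 J × (1 cal / 4.184 J) = 0.04544 cal

0.0454 cal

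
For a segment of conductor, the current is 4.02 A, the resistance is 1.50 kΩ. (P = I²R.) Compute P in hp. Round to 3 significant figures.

P is given directly by: P = I²R.
I = 4.02 A; R = 1.50 kΩ = 1500 Ω.
P = 24241 W  (the unit combination reduces to kg·m²/s³ = W)
24241 W × (1 hp / 745.7 W) = 32.51 hp

32.5 hp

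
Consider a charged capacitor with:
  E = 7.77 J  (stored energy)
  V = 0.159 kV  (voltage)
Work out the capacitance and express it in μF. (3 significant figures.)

615 μF

Rearranging E = ½C·V² for C: C = 2E/V².
E = 7.77 J; V = 0.159 kV = 159.0 V.
C = 6.147×10^-4 F
6.147×10^-4 F × (1 μF / 1.000×10^-6 F) = 614.7 μF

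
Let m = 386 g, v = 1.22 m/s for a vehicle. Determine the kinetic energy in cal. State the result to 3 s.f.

Directly: KE = ½mv².
m = 386 g = 0.3860 kg; v = 1.22 m/s.
KE = 0.2873 J  (the unit combination reduces to kg·m²/s² = J)
0.2873 J × (1 cal / 4.184 J) = 0.06866 cal

0.0687 cal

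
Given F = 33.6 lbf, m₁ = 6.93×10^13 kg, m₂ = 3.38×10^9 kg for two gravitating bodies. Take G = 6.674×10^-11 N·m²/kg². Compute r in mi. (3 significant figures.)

201 mi

From Newton's law of gravitation: r = √(G·m₁m₂/F).
F = 33.6 lbf = 149.5 N; m₁ = 6.93×10^13 kg; m₂ = 3.38×10^9 kg; G = 6.674×10^-11 N·m²/kg².
r = 3.234×10^5 m
3.234×10^5 m × (1 mi / 1609 m) = 201.0 mi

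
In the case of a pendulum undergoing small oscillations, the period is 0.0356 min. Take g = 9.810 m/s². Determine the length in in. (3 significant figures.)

44.6 in

Solving T = 2π√(L/g) for L: L = g·(T/2π)².
T = 0.0356 min = 2.136 s; g = 9.810 m/s².
L = 1.134 m
1.134 m × (1 in / 0.02540 m) = 44.64 in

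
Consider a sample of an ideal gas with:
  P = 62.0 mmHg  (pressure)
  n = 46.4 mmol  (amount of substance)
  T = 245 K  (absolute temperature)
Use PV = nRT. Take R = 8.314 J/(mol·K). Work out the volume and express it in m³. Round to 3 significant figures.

0.0114 m³

From the ideal-gas law: V = nRT/P.
P = 62.0 mmHg = 8266 Pa; n = 46.4 mmol = 0.04640 mol; T = 245 K; R = 8.314 J/(mol·K).
V = 0.01143 m³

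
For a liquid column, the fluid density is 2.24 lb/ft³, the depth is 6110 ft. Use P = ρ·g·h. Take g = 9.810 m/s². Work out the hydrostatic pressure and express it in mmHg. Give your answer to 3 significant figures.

P is given directly by: P = ρgh.
ρ = 2.24 lb/ft³ = 35.88 kg/m³; h = 6110 ft = 1862 m; g = 9.810 m/s².
P = 6.555×10^5 Pa  (the unit combination reduces to kg/(m·s²) = Pa)
6.555×10^5 Pa × (1 mmHg / 133.3 Pa) = 4917 mmHg

4920 mmHg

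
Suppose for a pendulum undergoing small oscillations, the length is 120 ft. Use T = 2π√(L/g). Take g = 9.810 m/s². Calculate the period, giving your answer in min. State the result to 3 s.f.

T is given directly by: T = 2π√(L/g).
L = 120 ft = 36.58 m; g = 9.810 m/s².
T = 12.13 s
12.13 s × (1 min / 60.00 s) = 0.2022 min

0.202 min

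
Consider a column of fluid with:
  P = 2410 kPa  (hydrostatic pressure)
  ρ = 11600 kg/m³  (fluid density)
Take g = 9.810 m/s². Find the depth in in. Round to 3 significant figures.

834 in

Rearranging: h = P/(ρ·g).
P = 2410 kPa = 2.410×10^6 Pa; ρ = 11600 kg/m³; g = 9.810 m/s².
h = 21.18 m
21.18 m × (1 in / 0.02540 m) = 833.8 in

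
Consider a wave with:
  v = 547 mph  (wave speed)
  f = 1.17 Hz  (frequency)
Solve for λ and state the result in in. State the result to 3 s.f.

Rearranging v = f·λ for λ: λ = v/f.
v = 547 mph = 244.5 m/s; f = 1.17 Hz.
λ = 209.0 m
209.0 m × (1 in / 0.02540 m) = 8228 in

8230 in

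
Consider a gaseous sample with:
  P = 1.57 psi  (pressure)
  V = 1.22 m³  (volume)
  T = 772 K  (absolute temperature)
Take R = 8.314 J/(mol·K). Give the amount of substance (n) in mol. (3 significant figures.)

2.06 mol

From the ideal-gas law: n = PV/(RT).
P = 1.57 psi = 10825 Pa; V = 1.22 m³; T = 772 K; R = 8.314 J/(mol·K).
n = 2.058 mol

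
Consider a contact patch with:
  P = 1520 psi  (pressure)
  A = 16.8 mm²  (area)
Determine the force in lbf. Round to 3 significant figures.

Rearranging P = F/A for F: F = P·A.
P = 1520 psi = 1.048×10^7 Pa; A = 16.8 mm² = 1.680×10^-5 m².
F = 176.1 N
176.1 N × (1 lbf / 4.448 N) = 39.58 lbf

39.6 lbf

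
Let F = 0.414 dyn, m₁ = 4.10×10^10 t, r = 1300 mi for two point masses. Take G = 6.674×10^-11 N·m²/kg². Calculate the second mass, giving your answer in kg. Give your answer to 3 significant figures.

6620 kg

From Newton's law of gravitation: m₂ = F·r²/(G·m₁).
F = 0.414 dyn = 4.140×10^-6 N; m₁ = 4.10×10^10 t = 4.100×10^13 kg; r = 1300 mi = 2.092×10^6 m; G = 6.674×10^-11 N·m²/kg².
m₂ = 6622 kg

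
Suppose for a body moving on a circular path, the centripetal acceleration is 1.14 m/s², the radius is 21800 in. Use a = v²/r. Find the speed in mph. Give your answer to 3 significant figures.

Rearranging: v = √(a·r).
a = 1.14 m/s²; r = 21800 in = 553.7 m.
v = 25.12 m/s
25.12 m/s × (1 mph / 0.4470 m/s) = 56.20 mph

56.2 mph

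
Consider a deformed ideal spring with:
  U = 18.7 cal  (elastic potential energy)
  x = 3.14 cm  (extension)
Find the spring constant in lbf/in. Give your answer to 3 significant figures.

906 lbf/in

Rearranging U = ½k·x² for k: k = 2U/x².
U = 18.7 cal = 78.24 J; x = 3.14 cm = 0.03140 m.
k = 1.587×10^5 N/m
1.587×10^5 N/m × (1 lbf/in / 175.1 N/m) = 906.3 lbf/in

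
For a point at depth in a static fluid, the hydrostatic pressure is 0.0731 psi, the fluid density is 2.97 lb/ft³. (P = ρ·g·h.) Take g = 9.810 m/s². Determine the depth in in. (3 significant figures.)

42.5 in

Rearranging P = ρ·g·h for h: h = P/(ρ·g).
P = 0.0731 psi = 504.0 Pa; ρ = 2.97 lb/ft³ = 47.57 kg/m³; g = 9.810 m/s².
h = 1.080 m
1.080 m × (1 in / 0.02540 m) = 42.52 in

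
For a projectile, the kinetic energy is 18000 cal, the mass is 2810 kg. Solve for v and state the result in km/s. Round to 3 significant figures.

0.00732 km/s

Solving KE = ½mv² for v: v = √(2·KE/m).
KE = 18000 cal = 75312 J; m = 2810 kg.
v = 7.321 m/s
7.321 m/s × (1 km/s / 1000 m/s) = 0.007321 km/s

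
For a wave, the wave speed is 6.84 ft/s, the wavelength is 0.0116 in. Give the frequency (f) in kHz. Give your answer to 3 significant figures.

Rearranging v = f·λ for f: f = v/λ.
v = 6.84 ft/s = 2.085 m/s; λ = 0.0116 in = 2.946×10^-4 m.
f = 7076 Hz
7076 Hz × (1 kHz / 1000 Hz) = 7.076 kHz

7.08 kHz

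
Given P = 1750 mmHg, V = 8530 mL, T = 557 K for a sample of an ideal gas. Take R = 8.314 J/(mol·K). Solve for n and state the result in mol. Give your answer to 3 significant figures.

From the ideal-gas law: n = PV/(RT).
P = 1750 mmHg = 2.333×10^5 Pa; V = 8530 mL = 0.008530 m³; T = 557 K; R = 8.314 J/(mol·K).
n = 0.4298 mol

0.430 mol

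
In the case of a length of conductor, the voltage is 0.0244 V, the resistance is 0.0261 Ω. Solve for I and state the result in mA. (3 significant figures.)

Solving V = I·R for I: I = V/R.
V = 0.0244 V; R = 0.0261 Ω.
I = 0.9349 A
0.9349 A × (1 mA / 0.001000 A) = 934.9 mA

935 mA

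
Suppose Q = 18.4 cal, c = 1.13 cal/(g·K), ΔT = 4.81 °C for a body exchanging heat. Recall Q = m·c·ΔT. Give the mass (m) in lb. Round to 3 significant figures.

Rearranging Q = m·c·ΔT for m: m = Q/(c·ΔT).
Q = 18.4 cal = 76.99 J; c = 1.13 cal/(g·K) = 4728 J/(kg·K); ΔT = 4.81 °C = 4.810 K.
m = 0.003385 kg
0.003385 kg × (1 lb / 0.4536 kg) = 0.007463 lb

0.00746 lb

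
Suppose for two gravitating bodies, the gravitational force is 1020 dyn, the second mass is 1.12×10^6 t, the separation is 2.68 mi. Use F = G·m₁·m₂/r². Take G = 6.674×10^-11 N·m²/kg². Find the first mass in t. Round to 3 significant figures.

2540 t

From Newton's law of gravitation: m₁ = F·r²/(G·m₂).
F = 1020 dyn = 0.01020 N; m₂ = 1.12×10^6 t = 1.120×10^9 kg; r = 2.68 mi = 4313 m; G = 6.674×10^-11 N·m²/kg².
m₁ = 2.538×10^6 kg
2.538×10^6 kg × (1 t / 1000 kg) = 2538 t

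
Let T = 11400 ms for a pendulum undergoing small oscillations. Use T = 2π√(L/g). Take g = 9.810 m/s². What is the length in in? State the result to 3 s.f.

Rearranging: L = g·(T/2π)².
T = 11400 ms = 11.40 s; g = 9.810 m/s².
L = 32.29 m
32.29 m × (1 in / 0.02540 m) = 1271 in

1270 in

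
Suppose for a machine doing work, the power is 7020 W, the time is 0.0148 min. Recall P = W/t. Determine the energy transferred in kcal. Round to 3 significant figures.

Solving P = W/t for W: W = P·t.
P = 7020 W; t = 0.0148 min = 0.8880 s.
W = 6234 J
6234 J × (1 kcal / 4184 J) = 1.490 kcal

1.49 kcal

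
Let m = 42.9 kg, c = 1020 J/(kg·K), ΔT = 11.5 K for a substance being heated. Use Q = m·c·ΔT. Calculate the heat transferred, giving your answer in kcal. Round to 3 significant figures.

120 kcal

Q is given directly by: Q = mcΔT.
m = 42.9 kg; c = 1020 J/(kg·K); ΔT = 11.5 K.
Q = 5.032×10^5 J
5.032×10^5 J × (1 kcal / 4184 J) = 120.3 kcal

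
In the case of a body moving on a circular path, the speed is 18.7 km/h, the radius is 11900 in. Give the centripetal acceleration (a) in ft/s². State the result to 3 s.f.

0.293 ft/s²

Directly: a = v²/r.
v = 18.7 km/h = 5.194 m/s; r = 11900 in = 302.3 m.
a = 0.08927 m/s²
0.08927 m/s² × (1 ft/s² / 0.3048 m/s²) = 0.2929 ft/s²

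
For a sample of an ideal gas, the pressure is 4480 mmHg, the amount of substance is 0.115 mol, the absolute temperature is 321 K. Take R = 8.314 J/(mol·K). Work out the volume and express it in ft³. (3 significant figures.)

0.0181 ft³

Rearranging: V = nRT/P.
P = 4480 mmHg = 5.973×10^5 Pa; n = 0.115 mol; T = 321 K; R = 8.314 J/(mol·K).
V = 5.138×10^-4 m³
5.138×10^-4 m³ × (1 ft³ / 0.02832 m³) = 0.01815 ft³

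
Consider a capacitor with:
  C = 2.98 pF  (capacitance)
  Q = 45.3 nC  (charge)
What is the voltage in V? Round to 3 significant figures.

15200 V

Solving C = Q/V for V: V = Q/C.
C = 2.98 pF = 2.980×10^-12 F; Q = 45.3 nC = 4.530×10^-8 C.
V = 15201 V  (the unit combination reduces to kg·m²/(A·s³) = V)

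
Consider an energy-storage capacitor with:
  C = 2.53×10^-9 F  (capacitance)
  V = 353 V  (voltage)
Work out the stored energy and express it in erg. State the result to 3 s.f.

1580 erg

Directly: E = ½CV².
C = 2.53×10^-9 F; V = 353 V.
E = 1.576×10^-4 J
1.576×10^-4 J × (1 erg / 1.000×10^-7 J) = 1576 erg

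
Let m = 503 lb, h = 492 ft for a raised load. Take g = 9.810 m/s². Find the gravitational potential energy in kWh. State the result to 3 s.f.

0.0932 kWh

PE is given directly by: PE = mgh.
m = 503 lb = 228.2 kg; h = 492 ft = 150.0 m; g = 9.810 m/s².
PE = 3.356×10^5 J
3.356×10^5 J × (1 kWh / 3.600×10^6 J) = 0.09324 kWh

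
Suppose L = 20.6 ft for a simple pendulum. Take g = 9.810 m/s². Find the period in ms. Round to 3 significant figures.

Directly: T = 2π√(L/g).
L = 20.6 ft = 6.279 m; g = 9.810 m/s².
T = 5.027 s
5.027 s × (1 ms / 0.001000 s) = 5027 ms

5030 ms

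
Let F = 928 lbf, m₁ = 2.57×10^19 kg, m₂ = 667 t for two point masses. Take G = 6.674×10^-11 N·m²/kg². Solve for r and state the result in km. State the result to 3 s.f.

526 km

Solving F = G·m₁·m₂/r² for r: r = √(G·m₁m₂/F).
F = 928 lbf = 4128 N; m₁ = 2.57×10^19 kg; m₂ = 667 t = 6.670×10^5 kg; G = 6.674×10^-11 N·m²/kg².
r = 5.264×10^5 m
5.264×10^5 m × (1 km / 1000 m) = 526.4 km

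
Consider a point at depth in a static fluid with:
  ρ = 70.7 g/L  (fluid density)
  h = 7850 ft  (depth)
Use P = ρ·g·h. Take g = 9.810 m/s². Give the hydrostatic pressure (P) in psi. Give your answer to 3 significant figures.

241 psi

Directly: P = ρgh.
ρ = 70.7 g/L = 70.70 kg/m³; h = 7850 ft = 2393 m; g = 9.810 m/s².
P = 1.659×10^6 Pa
1.659×10^6 Pa × (1 psi / 6895 Pa) = 240.7 psi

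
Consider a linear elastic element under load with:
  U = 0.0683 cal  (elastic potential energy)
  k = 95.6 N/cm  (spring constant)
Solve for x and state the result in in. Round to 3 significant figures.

Rearranging: x = √(2U/k).
U = 0.0683 cal = 0.2858 J; k = 95.6 N/cm = 9560 N/m.
x = 0.007732 m
0.007732 m × (1 in / 0.02540 m) = 0.3044 in

0.304 in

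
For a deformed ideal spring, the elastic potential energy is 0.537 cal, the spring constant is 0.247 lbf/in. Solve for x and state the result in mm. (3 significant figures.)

322 mm

Rearranging U = ½k·x² for x: x = √(2U/k).
U = 0.537 cal = 2.247 J; k = 0.247 lbf/in = 43.26 N/m.
x = 0.3223 m
0.3223 m × (1 mm / 0.001000 m) = 322.3 mm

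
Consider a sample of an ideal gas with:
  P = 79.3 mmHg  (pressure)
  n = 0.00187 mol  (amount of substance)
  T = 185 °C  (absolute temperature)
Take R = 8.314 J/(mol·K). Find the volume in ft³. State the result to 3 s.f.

0.0238 ft³

Solving PV = nRT for V: V = nRT/P.
P = 79.3 mmHg = 10572 Pa; n = 0.00187 mol; T = 185 °C = 458.1 K; R = 8.314 J/(mol·K).
V = 6.737×10^-4 m³
6.737×10^-4 m³ × (1 ft³ / 0.02832 m³) = 0.02379 ft³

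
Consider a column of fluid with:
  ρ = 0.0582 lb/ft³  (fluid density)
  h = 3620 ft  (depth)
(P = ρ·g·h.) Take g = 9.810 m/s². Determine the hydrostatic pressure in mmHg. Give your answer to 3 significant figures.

75.7 mmHg

Directly: P = ρgh.
ρ = 0.0582 lb/ft³ = 0.9323 kg/m³; h = 3620 ft = 1103 m; g = 9.810 m/s².
P = 10091 Pa
10091 Pa × (1 mmHg / 133.3 Pa) = 75.69 mmHg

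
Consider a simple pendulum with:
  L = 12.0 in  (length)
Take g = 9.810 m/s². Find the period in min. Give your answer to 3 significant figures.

T is given directly by: T = 2π√(L/g).
L = 12.0 in = 0.3048 m; g = 9.810 m/s².
T = 1.108 s
1.108 s × (1 min / 60.00 s) = 0.01846 min

0.0185 min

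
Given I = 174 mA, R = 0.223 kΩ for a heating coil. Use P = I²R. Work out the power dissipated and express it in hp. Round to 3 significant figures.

P is given directly by: P = I²R.
I = 174 mA = 0.1740 A; R = 0.223 kΩ = 223.0 Ω.
P = 6.752 W
6.752 W × (1 hp / 745.7 W) = 0.009054 hp

0.00905 hp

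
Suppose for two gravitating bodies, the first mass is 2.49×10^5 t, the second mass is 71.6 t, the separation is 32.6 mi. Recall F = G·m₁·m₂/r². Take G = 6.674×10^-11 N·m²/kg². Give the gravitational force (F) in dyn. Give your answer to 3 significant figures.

Directly: F = Gm₁m₂/r².
m₁ = 2.49×10^5 t = 2.490×10^8 kg; m₂ = 71.6 t = 71600 kg; r = 32.6 mi = 52465 m; G = 6.674×10^-11 N·m²/kg².
F = 4.323×10^-7 N
4.323×10^-7 N × (1 dyn / 1.000×10^-5 N) = 0.04323 dyn

0.0432 dyn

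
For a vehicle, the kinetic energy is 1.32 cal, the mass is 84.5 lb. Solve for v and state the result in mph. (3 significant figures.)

1.20 mph

Solving KE = ½mv² for v: v = √(2·KE/m).
KE = 1.32 cal = 5.523 J; m = 84.5 lb = 38.33 kg.
v = 0.5368 m/s
0.5368 m/s × (1 mph / 0.4470 m/s) = 1.201 mph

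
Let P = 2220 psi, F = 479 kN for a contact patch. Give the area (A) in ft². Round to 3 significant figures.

0.337 ft²

Rearranging: A = F/P.
P = 2220 psi = 1.531×10^7 Pa; F = 479 kN = 4.790×10^5 N.
A = 0.03129 m²
0.03129 m² × (1 ft² / 0.09290 m²) = 0.3368 ft²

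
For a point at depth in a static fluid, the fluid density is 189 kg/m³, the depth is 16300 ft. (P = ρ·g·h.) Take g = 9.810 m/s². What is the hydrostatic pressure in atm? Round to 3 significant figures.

P is given directly by: P = ρgh.
ρ = 189 kg/m³; h = 16300 ft = 4968 m; g = 9.810 m/s².
P = 9.212×10^6 Pa  (the unit combination reduces to kg/(m·s²) = Pa)
9.212×10^6 Pa × (1 atm / 1.013×10^5 Pa) = 90.91 atm

90.9 atm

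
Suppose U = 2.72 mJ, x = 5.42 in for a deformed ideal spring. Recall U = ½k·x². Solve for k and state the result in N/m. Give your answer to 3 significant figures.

0.287 N/m

Rearranging: k = 2U/x².
U = 2.72 mJ = 0.002720 J; x = 5.42 in = 0.1377 m.
k = 0.2870 N/m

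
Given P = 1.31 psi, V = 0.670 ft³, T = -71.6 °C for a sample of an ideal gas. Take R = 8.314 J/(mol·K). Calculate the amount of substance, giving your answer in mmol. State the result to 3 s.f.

Rearranging PV = nRT for n: n = PV/(RT).
P = 1.31 psi = 9032 Pa; V = 0.670 ft³ = 0.01897 m³; T = -71.6 °C = 201.5 K; R = 8.314 J/(mol·K).
n = 0.1023 mol
0.1023 mol × (1 mmol / 0.001000 mol) = 102.3 mmol

102 mmol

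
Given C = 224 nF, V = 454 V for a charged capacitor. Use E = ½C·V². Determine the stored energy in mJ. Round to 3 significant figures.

Directly: E = ½CV².
C = 224 nF = 2.240×10^-7 F; V = 454 V.
E = 0.02308 J
0.02308 J × (1 mJ / 0.001000 J) = 23.08 mJ

23.1 mJ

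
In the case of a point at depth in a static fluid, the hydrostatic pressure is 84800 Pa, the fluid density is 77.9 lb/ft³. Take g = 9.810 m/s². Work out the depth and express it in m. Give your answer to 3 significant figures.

6.93 m

Solving P = ρ·g·h for h: h = P/(ρ·g).
P = 84800 Pa; ρ = 77.9 lb/ft³ = 1248 kg/m³; g = 9.810 m/s².
h = 6.927 m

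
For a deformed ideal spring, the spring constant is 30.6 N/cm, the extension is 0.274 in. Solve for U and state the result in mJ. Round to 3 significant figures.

74.1 mJ

Directly: U = ½kx².
k = 30.6 N/cm = 3060 N/m; x = 0.274 in = 0.006960 m.
U = 0.07411 J  (the unit combination reduces to kg·m²/s² = J)
0.07411 J × (1 mJ / 0.001000 J) = 74.11 mJ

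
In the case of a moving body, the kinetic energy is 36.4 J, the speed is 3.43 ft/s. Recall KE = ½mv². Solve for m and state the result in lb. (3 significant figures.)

Rearranging: m = 2·KE/v².
KE = 36.4 J; v = 3.43 ft/s = 1.045 m/s.
m = 66.61 kg
66.61 kg × (1 lb / 0.4536 kg) = 146.8 lb

147 lb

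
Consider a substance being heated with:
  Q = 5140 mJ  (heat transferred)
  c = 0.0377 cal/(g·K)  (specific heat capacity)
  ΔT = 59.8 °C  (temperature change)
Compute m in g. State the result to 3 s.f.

Rearranging: m = Q/(c·ΔT).
Q = 5140 mJ = 5.140 J; c = 0.0377 cal/(g·K) = 157.7 J/(kg·K); ΔT = 59.8 °C = 59.80 K.
m = 5.449×10^-4 kg
5.449×10^-4 kg × (1 g / 0.001000 kg) = 0.5449 g

0.545 g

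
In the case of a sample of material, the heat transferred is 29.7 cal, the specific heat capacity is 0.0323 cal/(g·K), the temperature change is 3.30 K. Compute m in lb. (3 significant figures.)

Rearranging: m = Q/(c·ΔT).
Q = 29.7 cal = 124.3 J; c = 0.0323 cal/(g·K) = 135.1 J/(kg·K); ΔT = 3.30 K.
m = 0.2786 kg
0.2786 kg × (1 lb / 0.4536 kg) = 0.6143 lb

0.614 lb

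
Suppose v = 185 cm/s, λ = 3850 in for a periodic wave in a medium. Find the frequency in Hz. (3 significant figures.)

0.0189 Hz

Rearranging v = f·λ for f: f = v/λ.
v = 185 cm/s = 1.850 m/s; λ = 3850 in = 97.79 m.
f = 0.01892 Hz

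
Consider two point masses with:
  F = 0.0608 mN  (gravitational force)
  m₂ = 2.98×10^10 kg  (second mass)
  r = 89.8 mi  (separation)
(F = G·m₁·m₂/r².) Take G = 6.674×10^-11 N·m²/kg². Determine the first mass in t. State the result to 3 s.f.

Rearranging F = G·m₁·m₂/r² for m₁: m₁ = F·r²/(G·m₂).
F = 0.0608 mN = 6.080×10^-5 N; m₂ = 2.98×10^10 kg; r = 89.8 mi = 1.445×10^5 m; G = 6.674×10^-11 N·m²/kg².
m₁ = 6.385×10^5 kg
6.385×10^5 kg × (1 t / 1000 kg) = 638.5 t

638 t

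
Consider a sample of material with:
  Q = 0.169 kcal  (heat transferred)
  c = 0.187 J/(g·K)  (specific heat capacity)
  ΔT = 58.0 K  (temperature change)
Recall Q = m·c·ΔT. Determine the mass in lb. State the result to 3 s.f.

0.144 lb

Solving Q = m·c·ΔT for m: m = Q/(c·ΔT).
Q = 0.169 kcal = 707.1 J; c = 0.187 J/(g·K) = 187.0 J/(kg·K); ΔT = 58.0 K.
m = 0.06519 kg
0.06519 kg × (1 lb / 0.4536 kg) = 0.1437 lb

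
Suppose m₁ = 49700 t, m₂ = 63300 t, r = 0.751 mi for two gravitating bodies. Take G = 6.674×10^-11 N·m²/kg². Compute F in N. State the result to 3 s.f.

0.144 N

From Newton's law of gravitation: F = Gm₁m₂/r².
m₁ = 49700 t = 4.970×10^7 kg; m₂ = 63300 t = 6.330×10^7 kg; r = 0.751 mi = 1209 m; G = 6.674×10^-11 N·m²/kg².
F = 0.1437 N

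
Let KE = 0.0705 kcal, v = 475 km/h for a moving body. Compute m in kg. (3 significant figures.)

0.0339 kg

Solving KE = ½mv² for m: m = 2·KE/v².
KE = 0.0705 kcal = 295.0 J; v = 475 km/h = 131.9 m/s.
m = 0.03389 kg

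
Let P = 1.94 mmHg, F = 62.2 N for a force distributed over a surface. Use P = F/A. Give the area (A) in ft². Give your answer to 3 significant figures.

2.59 ft²

Solving P = F/A for A: A = F/P.
P = 1.94 mmHg = 258.6 Pa; F = 62.2 N.
A = 0.2405 m²
0.2405 m² × (1 ft² / 0.09290 m²) = 2.589 ft²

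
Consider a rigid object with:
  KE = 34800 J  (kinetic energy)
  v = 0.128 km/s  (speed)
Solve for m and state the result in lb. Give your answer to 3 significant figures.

9.37 lb

Rearranging KE = ½mv² for m: m = 2·KE/v².
KE = 34800 J; v = 0.128 km/s = 128.0 m/s.
m = 4.248 kg
4.248 kg × (1 lb / 0.4536 kg) = 9.365 lb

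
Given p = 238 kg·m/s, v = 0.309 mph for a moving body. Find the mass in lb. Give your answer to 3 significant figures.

Rearranging: m = p/v.
p = 238 kg·m/s; v = 0.309 mph = 0.1381 m/s.
m = 1723 kg
1723 kg × (1 lb / 0.4536 kg) = 3798 lb

3800 lb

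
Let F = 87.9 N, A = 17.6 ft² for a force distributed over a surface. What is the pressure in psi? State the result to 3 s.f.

0.00780 psi

Directly: P = F/A.
F = 87.9 N; A = 17.6 ft² = 1.635 m².
P = 53.76 Pa
53.76 Pa × (1 psi / 6895 Pa) = 0.007797 psi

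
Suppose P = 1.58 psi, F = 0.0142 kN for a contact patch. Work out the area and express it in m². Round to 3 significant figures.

Solving P = F/A for A: A = F/P.
P = 1.58 psi = 10894 Pa; F = 0.0142 kN = 14.20 N.
A = 0.001304 m²

0.00130 m²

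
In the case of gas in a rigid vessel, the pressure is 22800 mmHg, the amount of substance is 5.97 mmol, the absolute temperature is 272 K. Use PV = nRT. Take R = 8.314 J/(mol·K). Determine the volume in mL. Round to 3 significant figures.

4.44 mL

From the ideal-gas law: V = nRT/P.
P = 22800 mmHg = 3.040×10^6 Pa; n = 5.97 mmol = 0.005970 mol; T = 272 K; R = 8.314 J/(mol·K).
V = 4.441×10^-6 m³
4.441×10^-6 m³ × (1 mL / 1.000×10^-6 m³) = 4.441 mL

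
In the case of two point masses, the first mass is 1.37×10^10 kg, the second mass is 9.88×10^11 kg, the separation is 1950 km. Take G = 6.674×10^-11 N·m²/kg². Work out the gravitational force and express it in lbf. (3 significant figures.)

Directly: F = Gm₁m₂/r².
m₁ = 1.37×10^10 kg; m₂ = 9.88×10^11 kg; r = 1950 km = 1.950×10^6 m; G = 6.674×10^-11 N·m²/kg².
F = 0.2376 N
0.2376 N × (1 lbf / 4.448 N) = 0.05341 lbf

0.0534 lbf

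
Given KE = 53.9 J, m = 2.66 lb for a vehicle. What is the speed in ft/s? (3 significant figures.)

31.0 ft/s

Rearranging KE = ½mv² for v: v = √(2·KE/m).
KE = 53.9 J; m = 2.66 lb = 1.207 kg.
v = 9.452 m/s
9.452 m/s × (1 ft/s / 0.3048 m/s) = 31.01 ft/s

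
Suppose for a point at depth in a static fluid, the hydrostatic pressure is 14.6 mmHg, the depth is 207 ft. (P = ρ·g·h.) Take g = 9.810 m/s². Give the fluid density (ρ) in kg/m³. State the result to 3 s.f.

3.14 kg/m³

Rearranging P = ρ·g·h for ρ: ρ = P/(g·h).
P = 14.6 mmHg = 1947 Pa; h = 207 ft = 63.09 m; g = 9.810 m/s².
ρ = 3.145 kg/m³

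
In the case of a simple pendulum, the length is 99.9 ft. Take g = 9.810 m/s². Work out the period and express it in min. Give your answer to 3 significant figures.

0.184 min

T is given directly by: T = 2π√(L/g).
L = 99.9 ft = 30.45 m; g = 9.810 m/s².
T = 11.07 s
11.07 s × (1 min / 60.00 s) = 0.1845 min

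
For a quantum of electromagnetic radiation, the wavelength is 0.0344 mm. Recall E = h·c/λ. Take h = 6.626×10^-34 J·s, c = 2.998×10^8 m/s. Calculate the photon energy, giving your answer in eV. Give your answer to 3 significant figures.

Directly: E = hc/λ.
λ = 0.0344 mm = 3.440×10^-5 m; h = 6.626×10^-34 J·s; c = 2.998×10^8 m/s.
E = 5.775×10^-21 J  (the unit combination reduces to kg·m²/s² = J)
5.775×10^-21 J × (1 eV / 1.602×10^-19 J) = 0.03604 eV

0.0360 eV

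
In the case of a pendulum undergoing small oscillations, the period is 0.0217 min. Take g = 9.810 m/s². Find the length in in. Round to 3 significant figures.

16.6 in

Rearranging: L = g·(T/2π)².
T = 0.0217 min = 1.302 s; g = 9.810 m/s².
L = 0.4212 m
0.4212 m × (1 in / 0.02540 m) = 16.58 in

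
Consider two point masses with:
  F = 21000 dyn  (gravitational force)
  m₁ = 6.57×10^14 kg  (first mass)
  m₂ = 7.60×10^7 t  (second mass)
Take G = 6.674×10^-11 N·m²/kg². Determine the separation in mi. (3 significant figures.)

Rearranging F = G·m₁·m₂/r² for r: r = √(G·m₁m₂/F).
F = 21000 dyn = 0.2100 N; m₁ = 6.57×10^14 kg; m₂ = 7.60×10^7 t = 7.600×10^10 kg; G = 6.674×10^-11 N·m²/kg².
r = 1.260×10^8 m
1.260×10^8 m × (1 mi / 1609 m) = 78275 mi

78300 mi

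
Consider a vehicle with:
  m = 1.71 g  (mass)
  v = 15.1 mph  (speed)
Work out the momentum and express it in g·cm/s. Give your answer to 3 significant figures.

p is given directly by: p = mv.
m = 1.71 g = 0.001710 kg; v = 15.1 mph = 6.750 m/s.
p = 0.01154 kg·m/s
0.01154 kg·m/s × (1 g·cm/s / 1.000×10^-5 kg·m/s) = 1154 g·cm/s

1150 g·cm/s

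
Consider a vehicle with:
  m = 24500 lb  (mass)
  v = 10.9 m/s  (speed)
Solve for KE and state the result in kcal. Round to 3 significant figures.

KE is given directly by: KE = ½mv².
m = 24500 lb = 11113 kg; v = 10.9 m/s.
KE = 6.602×10^5 J
6.602×10^5 J × (1 kcal / 4184 J) = 157.8 kcal

158 kcal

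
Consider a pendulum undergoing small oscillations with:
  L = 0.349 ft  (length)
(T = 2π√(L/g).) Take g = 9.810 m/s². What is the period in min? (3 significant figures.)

T is given directly by: T = 2π√(L/g).
L = 0.349 ft = 0.1064 m; g = 9.810 m/s².
T = 0.6543 s
0.6543 s × (1 min / 60.00 s) = 0.01090 min

0.0109 min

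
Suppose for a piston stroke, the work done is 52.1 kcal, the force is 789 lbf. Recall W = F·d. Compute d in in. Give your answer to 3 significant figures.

2450 in

Rearranging W = F·d for d: d = W/F.
W = 52.1 kcal = 2.180×10^5 J; F = 789 lbf = 3510 N.
d = 62.11 m
62.11 m × (1 in / 0.02540 m) = 2445 in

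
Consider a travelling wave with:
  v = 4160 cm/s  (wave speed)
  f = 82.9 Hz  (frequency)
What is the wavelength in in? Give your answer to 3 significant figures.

Rearranging: λ = v/f.
v = 4160 cm/s = 41.60 m/s; f = 82.9 Hz.
λ = 0.5018 m
0.5018 m × (1 in / 0.02540 m) = 19.76 in

19.8 in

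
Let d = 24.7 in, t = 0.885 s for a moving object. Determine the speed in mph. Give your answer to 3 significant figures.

Directly: v = d/t.
d = 24.7 in = 0.6274 m; t = 0.885 s.
v = 0.7089 m/s
0.7089 m/s × (1 mph / 0.4470 m/s) = 1.586 mph

1.59 mph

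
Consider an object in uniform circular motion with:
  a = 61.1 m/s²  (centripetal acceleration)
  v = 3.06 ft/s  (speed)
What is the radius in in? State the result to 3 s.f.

0.561 in

Rearranging: r = v²/a.
a = 61.1 m/s²; v = 3.06 ft/s = 0.9327 m/s.
r = 0.01424 m
0.01424 m × (1 in / 0.02540 m) = 0.5605 in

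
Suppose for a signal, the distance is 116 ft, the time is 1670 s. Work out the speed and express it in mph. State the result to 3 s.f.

v is given directly by: v = d/t.
d = 116 ft = 35.36 m; t = 1670 s.
v = 0.02117 m/s
0.02117 m/s × (1 mph / 0.4470 m/s) = 0.04736 mph

0.0474 mph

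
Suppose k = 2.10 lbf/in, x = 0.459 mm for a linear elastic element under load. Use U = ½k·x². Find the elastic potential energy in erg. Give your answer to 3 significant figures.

Directly: U = ½kx².
k = 2.10 lbf/in = 367.8 N/m; x = 0.459 mm = 4.590×10^-4 m.
U = 3.874×10^-5 J
3.874×10^-5 J × (1 erg / 1.000×10^-7 J) = 387.4 erg

387 erg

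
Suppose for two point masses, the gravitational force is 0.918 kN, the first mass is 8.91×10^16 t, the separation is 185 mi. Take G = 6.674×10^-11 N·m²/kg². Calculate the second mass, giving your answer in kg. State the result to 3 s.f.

Rearranging F = G·m₁·m₂/r² for m₂: m₂ = F·r²/(G·m₁).
F = 0.918 kN = 918.0 N; m₁ = 8.91×10^16 t = 8.910×10^19 kg; r = 185 mi = 2.977×10^5 m; G = 6.674×10^-11 N·m²/kg².
m₂ = 13684 kg

13700 kg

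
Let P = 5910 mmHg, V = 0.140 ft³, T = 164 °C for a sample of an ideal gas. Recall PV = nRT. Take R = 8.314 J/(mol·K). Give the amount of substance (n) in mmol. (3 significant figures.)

From the ideal-gas law: n = PV/(RT).
P = 5910 mmHg = 7.879×10^5 Pa; V = 0.140 ft³ = 0.003964 m³; T = 164 °C = 437.1 K; R = 8.314 J/(mol·K).
n = 0.8595 mol
0.8595 mol × (1 mmol / 0.001000 mol) = 859.5 mmol

859 mmol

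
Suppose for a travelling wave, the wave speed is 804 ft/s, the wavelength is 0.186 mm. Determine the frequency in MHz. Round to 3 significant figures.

1.32 MHz

Solving v = f·λ for f: f = v/λ.
v = 804 ft/s = 245.1 m/s; λ = 0.186 mm = 1.860×10^-4 m.
f = 1.318×10^6 Hz
1.318×10^6 Hz × (1 MHz / 1.000×10^6 Hz) = 1.318 MHz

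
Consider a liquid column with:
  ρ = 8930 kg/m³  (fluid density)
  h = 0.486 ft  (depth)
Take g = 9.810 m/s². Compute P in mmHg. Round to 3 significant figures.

Directly: P = ρgh.
ρ = 8930 kg/m³; h = 0.486 ft = 0.1481 m; g = 9.810 m/s².
P = 12977 Pa
12977 Pa × (1 mmHg / 133.3 Pa) = 97.34 mmHg

97.3 mmHg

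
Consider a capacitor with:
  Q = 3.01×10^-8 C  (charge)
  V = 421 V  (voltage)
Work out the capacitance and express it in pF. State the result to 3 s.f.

Directly: C = Q/V.
Q = 3.01×10^-8 C; V = 421 V.
C = 7.150×10^-11 F
7.150×10^-11 F × (1 pF / 1.000×10^-12 F) = 71.50 pF

71.5 pF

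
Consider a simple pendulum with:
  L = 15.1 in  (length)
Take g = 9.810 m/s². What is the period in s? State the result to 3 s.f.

1.24 s

Directly: T = 2π√(L/g).
L = 15.1 in = 0.3835 m; g = 9.810 m/s².
T = 1.242 s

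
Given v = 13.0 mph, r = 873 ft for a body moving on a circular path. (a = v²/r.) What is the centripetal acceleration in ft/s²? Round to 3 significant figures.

Directly: a = v²/r.
v = 13.0 mph = 5.812 m/s; r = 873 ft = 266.1 m.
a = 0.1269 m/s²
0.1269 m/s² × (1 ft/s² / 0.3048 m/s²) = 0.4164 ft/s²

0.416 ft/s²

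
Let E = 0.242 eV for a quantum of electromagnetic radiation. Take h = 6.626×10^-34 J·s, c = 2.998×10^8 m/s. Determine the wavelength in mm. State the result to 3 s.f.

Rearranging: λ = hc/E.
E = 0.242 eV = 3.877×10^-20 J; h = 6.626×10^-34 J·s; c = 2.998×10^8 m/s.
λ = 5.123×10^-6 m
5.123×10^-6 m × (1 mm / 0.001000 m) = 0.005123 mm

0.00512 mm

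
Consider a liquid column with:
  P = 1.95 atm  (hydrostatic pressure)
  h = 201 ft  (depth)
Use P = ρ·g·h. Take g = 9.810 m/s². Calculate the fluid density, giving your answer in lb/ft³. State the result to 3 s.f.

Rearranging: ρ = P/(g·h).
P = 1.95 atm = 1.976×10^5 Pa; h = 201 ft = 61.26 m; g = 9.810 m/s².
ρ = 328.8 kg/m³
328.8 kg/m³ × (1 lb/ft³ / 16.02 kg/m³) = 20.52 lb/ft³

20.5 lb/ft³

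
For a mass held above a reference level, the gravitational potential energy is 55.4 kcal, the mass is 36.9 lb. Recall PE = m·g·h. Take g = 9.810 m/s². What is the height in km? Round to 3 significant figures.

Rearranging PE = m·g·h for h: h = PE/(m·g).
PE = 55.4 kcal = 2.318×10^5 J; m = 36.9 lb = 16.74 kg; g = 9.810 m/s².
h = 1412 m
1412 m × (1 km / 1000 m) = 1.412 km

1.41 km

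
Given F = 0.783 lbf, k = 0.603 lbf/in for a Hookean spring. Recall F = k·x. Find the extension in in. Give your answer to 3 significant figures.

1.30 in

From Hooke's law: x = F/k.
F = 0.783 lbf = 3.483 N; k = 0.603 lbf/in = 105.6 N/m.
x = 0.03298 m
0.03298 m × (1 in / 0.02540 m) = 1.299 in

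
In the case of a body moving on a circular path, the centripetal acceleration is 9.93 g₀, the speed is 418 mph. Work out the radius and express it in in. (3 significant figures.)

Rearranging a = v²/r for r: r = v²/a.
a = 9.93 g₀ = 97.38 m/s²; v = 418 mph = 186.9 m/s.
r = 358.6 m
358.6 m × (1 in / 0.02540 m) = 14117 in

14100 in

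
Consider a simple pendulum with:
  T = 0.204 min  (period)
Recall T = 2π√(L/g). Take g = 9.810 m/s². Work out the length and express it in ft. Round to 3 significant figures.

Rearranging T = 2π√(L/g) for L: L = g·(T/2π)².
T = 0.204 min = 12.24 s; g = 9.810 m/s².
L = 37.23 m
37.23 m × (1 ft / 0.3048 m) = 122.1 ft

122 ft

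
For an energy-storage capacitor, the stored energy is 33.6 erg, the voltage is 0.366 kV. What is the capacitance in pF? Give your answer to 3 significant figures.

50.2 pF

Rearranging E = ½C·V² for C: C = 2E/V².
E = 33.6 erg = 3.360×10^-6 J; V = 0.366 kV = 366.0 V.
C = 5.017×10^-11 F
5.017×10^-11 F × (1 pF / 1.000×10^-12 F) = 50.17 pF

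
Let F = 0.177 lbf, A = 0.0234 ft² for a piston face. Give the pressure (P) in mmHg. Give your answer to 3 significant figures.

Directly: P = F/A.
F = 0.177 lbf = 0.7873 N; A = 0.0234 ft² = 0.002174 m².
P = 362.2 Pa
362.2 Pa × (1 mmHg / 133.3 Pa) = 2.717 mmHg

2.72 mmHg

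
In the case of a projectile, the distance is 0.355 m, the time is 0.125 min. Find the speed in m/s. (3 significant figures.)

v is given directly by: v = d/t.
d = 0.355 m; t = 0.125 min = 7.500 s.
v = 0.04733 m/s

0.0473 m/s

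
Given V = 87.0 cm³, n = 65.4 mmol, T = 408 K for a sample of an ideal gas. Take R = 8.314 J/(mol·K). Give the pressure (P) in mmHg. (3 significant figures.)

19100 mmHg

P is given directly by: P = nRT/V.
V = 87.0 cm³ = 8.700×10^-5 m³; n = 65.4 mmol = 0.06540 mol; T = 408 K; R = 8.314 J/(mol·K).
P = 2.550×10^6 Pa
2.550×10^6 Pa × (1 mmHg / 133.3 Pa) = 19126 mmHg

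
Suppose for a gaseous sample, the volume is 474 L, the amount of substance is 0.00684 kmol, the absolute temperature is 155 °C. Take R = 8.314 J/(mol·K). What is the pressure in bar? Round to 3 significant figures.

From the ideal-gas law: P = nRT/V.
V = 474 L = 0.4740 m³; n = 0.00684 kmol = 6.840 mol; T = 155 °C = 428.1 K; R = 8.314 J/(mol·K).
P = 51367 Pa  (the unit combination reduces to kg/(m·s²) = Pa)
51367 Pa × (1 bar / 1.000×10^5 Pa) = 0.5137 bar

0.514 bar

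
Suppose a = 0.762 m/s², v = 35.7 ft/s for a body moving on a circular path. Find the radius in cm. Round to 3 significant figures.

Rearranging a = v²/r for r: r = v²/a.
a = 0.762 m/s²; v = 35.7 ft/s = 10.88 m/s.
r = 155.4 m
155.4 m × (1 cm / 0.01000 m) = 15539 cm

15500 cm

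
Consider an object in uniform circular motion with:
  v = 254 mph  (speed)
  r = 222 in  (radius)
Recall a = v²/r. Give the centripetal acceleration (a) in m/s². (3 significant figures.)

Directly: a = v²/r.
v = 254 mph = 113.5 m/s; r = 222 in = 5.639 m.
a = 2287 m/s²

2290 m/s²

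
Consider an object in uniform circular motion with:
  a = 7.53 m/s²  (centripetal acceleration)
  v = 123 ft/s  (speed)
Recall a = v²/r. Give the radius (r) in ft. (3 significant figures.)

612 ft

Rearranging a = v²/r for r: r = v²/a.
a = 7.53 m/s²; v = 123 ft/s = 37.49 m/s.
r = 186.7 m
186.7 m × (1 ft / 0.3048 m) = 612.4 ft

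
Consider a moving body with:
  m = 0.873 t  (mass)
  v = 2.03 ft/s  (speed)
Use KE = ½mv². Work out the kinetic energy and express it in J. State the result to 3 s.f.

Directly: KE = ½mv².
m = 0.873 t = 873.0 kg; v = 2.03 ft/s = 0.6187 m/s.
KE = 167.1 J

167 J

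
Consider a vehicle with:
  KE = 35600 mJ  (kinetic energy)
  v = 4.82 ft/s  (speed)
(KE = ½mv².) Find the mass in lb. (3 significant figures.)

72.7 lb

Solving KE = ½mv² for m: m = 2·KE/v².
KE = 35600 mJ = 35.60 J; v = 4.82 ft/s = 1.469 m/s.
m = 32.99 kg
32.99 kg × (1 lb / 0.4536 kg) = 72.73 lb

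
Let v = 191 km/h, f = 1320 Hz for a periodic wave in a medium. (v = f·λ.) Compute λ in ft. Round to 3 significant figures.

0.132 ft

Rearranging v = f·λ for λ: λ = v/f.
v = 191 km/h = 53.06 m/s; f = 1320 Hz.
λ = 0.04019 m
0.04019 m × (1 ft / 0.3048 m) = 0.1319 ft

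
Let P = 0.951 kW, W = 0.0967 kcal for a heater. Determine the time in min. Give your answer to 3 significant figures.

0.00709 min

Solving P = W/t for t: t = W/P.
P = 0.951 kW = 951.0 W; W = 0.0967 kcal = 404.6 J.
t = 0.4254 s
0.4254 s × (1 min / 60.00 s) = 0.007091 min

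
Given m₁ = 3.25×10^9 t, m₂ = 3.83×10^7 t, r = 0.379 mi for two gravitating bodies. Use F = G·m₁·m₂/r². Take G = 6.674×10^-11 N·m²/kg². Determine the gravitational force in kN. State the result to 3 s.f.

Directly: F = Gm₁m₂/r².
m₁ = 3.25×10^9 t = 3.250×10^12 kg; m₂ = 3.83×10^7 t = 3.830×10^10 kg; r = 0.379 mi = 609.9 m; G = 6.674×10^-11 N·m²/kg².
F = 2.233×10^7 N
2.233×10^7 N × (1 kN / 1000 N) = 22330 kN

22300 kN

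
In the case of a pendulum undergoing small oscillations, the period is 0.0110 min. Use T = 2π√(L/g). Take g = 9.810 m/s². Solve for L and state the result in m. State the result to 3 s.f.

Rearranging: L = g·(T/2π)².
T = 0.0110 min = 0.6600 s; g = 9.810 m/s².
L = 0.1082 m

0.108 m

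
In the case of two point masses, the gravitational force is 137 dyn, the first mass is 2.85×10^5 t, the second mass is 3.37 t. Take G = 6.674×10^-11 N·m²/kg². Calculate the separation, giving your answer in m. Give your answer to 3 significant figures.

Solving F = G·m₁·m₂/r² for r: r = √(G·m₁m₂/F).
F = 137 dyn = 0.001370 N; m₁ = 2.85×10^5 t = 2.850×10^8 kg; m₂ = 3.37 t = 3370 kg; G = 6.674×10^-11 N·m²/kg².
r = 216.3 m

216 m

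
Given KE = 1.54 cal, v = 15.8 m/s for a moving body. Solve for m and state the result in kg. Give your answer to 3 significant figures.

0.0516 kg

Solving KE = ½mv² for m: m = 2·KE/v².
KE = 1.54 cal = 6.443 J; v = 15.8 m/s.
m = 0.05162 kg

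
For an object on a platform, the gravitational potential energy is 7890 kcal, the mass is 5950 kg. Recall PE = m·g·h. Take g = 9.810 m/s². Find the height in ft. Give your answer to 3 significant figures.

1860 ft

Solving PE = m·g·h for h: h = PE/(m·g).
PE = 7890 kcal = 3.301×10^7 J; m = 5950 kg; g = 9.810 m/s².
h = 565.6 m
565.6 m × (1 ft / 0.3048 m) = 1856 ft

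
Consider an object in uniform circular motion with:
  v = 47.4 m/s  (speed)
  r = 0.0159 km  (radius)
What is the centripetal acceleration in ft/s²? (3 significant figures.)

a is given directly by: a = v²/r.
v = 47.4 m/s; r = 0.0159 km = 15.90 m.
a = 141.3 m/s²
141.3 m/s² × (1 ft/s² / 0.3048 m/s²) = 463.6 ft/s²

464 ft/s²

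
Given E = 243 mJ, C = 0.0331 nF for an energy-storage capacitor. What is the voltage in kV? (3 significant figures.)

Rearranging E = ½C·V² for V: V = √(2E/C).
E = 243 mJ = 0.2430 J; C = 0.0331 nF = 3.310×10^-11 F.
V = 1.212×10^5 V  (the unit combination reduces to kg·m²/(A·s³) = V)
1.212×10^5 V × (1 kV / 1000 V) = 121.2 kV

121 kV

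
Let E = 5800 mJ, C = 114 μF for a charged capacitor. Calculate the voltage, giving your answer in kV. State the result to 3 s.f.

0.319 kV

Rearranging: V = √(2E/C).
E = 5800 mJ = 5.800 J; C = 114 μF = 1.140×10^-4 F.
V = 319.0 V  (the unit combination reduces to kg·m²/(A·s³) = V)
319.0 V × (1 kV / 1000 V) = 0.3190 kV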